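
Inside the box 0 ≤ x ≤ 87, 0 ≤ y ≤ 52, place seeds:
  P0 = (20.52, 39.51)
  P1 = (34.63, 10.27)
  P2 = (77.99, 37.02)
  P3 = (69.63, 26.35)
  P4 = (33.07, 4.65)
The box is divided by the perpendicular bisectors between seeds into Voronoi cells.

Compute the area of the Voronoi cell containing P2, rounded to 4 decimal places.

Area of P2's cell: 598.0096

1. box [0,87]×[0,52]: [(0, 0) (87, 0) (87, 52) (0, 52)]
2. ⊥bis P2·P0 via (49.255,38.265): [(47.5971, 0) (87, 0) (87, 52) (49.8501, 52)]  |A|=1990.3731
3. ⊥bis P2·P1 via (56.31,23.645): [(49.1261, 35.2897) (70.8973, 0) (87, 0) (87, 52) (49.8501, 52)]  |A|=1579.2456
4. ⊥bis P2·P3 via (73.81,31.685): [(49.7855, 50.5083) (87, 21.3506) (87, 52) (49.8501, 52)]  |A|=598.0096
5. ⊥bis P2·P4 via (55.53,20.835): [(49.7855, 50.5083) (87, 21.3506) (87, 52) (49.8501, 52)]  |A|=598.0096
6. canonical 4-gon: [(49.7855, 50.5083) (87, 21.3506) (87, 52) (49.8501, 52)]
7. shoelace: 598.0096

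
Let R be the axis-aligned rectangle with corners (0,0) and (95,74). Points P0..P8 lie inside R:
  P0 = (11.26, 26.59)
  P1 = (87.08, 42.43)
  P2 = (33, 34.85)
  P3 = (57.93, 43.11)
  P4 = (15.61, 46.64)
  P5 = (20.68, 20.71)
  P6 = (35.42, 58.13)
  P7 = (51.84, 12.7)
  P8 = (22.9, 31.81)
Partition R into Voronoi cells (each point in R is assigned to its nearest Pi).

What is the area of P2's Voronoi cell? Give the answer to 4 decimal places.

Area of P2's cell: 431.7577

1. box [0,95]×[0,74]: [(0, 0) (95, 0) (95, 74) (0, 74)]
2. ⊥bis P2·P0 via (22.13,30.72): [(33.8019, 0) (95, 0) (95, 74) (5.686, 74)]  |A|=5568.9479
3. ⊥bis P2·P1 via (60.04,38.64): [(33.8019, 0) (65.4559, 0) (55.0838, 74) (5.686, 74)]  |A|=2998.9181
4. ⊥bis P2·P3 via (45.465,38.98): [(33.8019, 0) (58.3802, 0) (33.8619, 74) (5.686, 74)]  |A|=1951.9041
5. ⊥bis P2·P4 via (24.305,40.745): [(20.4701, 35.0887) (33.8019, 0) (58.3802, 0) (38.1259, 61.1305)]  |A|=1234.5916
6. ⊥bis P2·P5 via (26.84,27.78): [(20.4701, 35.0887) (21.469, 32.4597) (58.2407, 0.421) (38.1259, 61.1305)]  |A|=830.1848
7. ⊥bis P2·P6 via (34.21,46.49): [(28.5957, 47.0736) (20.4701, 35.0887) (21.469, 32.4597) (58.2407, 0.421) (43.2894, 45.5462)]  |A|=719.6315
8. ⊥bis P2·P7 via (42.42,23.775): [(28.5957, 47.0736) (20.4701, 35.0887) (21.469, 32.4597) (36.8622, 19.0478) (48.7258, 29.1385) (43.2894, 45.5462)]  |A|=501.2801
9. ⊥bis P2·P8 via (27.95,33.33): [(28.5957, 47.0736) (25.2837, 42.1885) (30.6089, 24.4962) (36.8622, 19.0478) (48.7258, 29.1385) (43.2894, 45.5462)]  |A|=431.7577
10. canonical 6-gon: [(28.5957, 47.0736) (25.2837, 42.1885) (30.6089, 24.4962) (36.8622, 19.0478) (48.7258, 29.1385) (43.2894, 45.5462)]
11. shoelace: 431.7577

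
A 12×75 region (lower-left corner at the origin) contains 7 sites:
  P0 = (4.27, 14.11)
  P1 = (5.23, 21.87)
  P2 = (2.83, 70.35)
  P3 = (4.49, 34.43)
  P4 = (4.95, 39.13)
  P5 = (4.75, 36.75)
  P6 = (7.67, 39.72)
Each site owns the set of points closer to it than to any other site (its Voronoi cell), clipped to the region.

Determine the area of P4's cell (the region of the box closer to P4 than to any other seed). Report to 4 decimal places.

Area of P4's cell: 79.4700

1. box [0,12]×[0,75]: [(0, 0) (12, 0) (12, 75) (0, 75)]
2. ⊥bis P4·P0 via (4.61,26.62): [(0, 26.7453) (12, 26.4192) (12, 75) (0, 75)]  |A|=581.0133
3. ⊥bis P4·P1 via (5.09,30.5): [(0, 30.4174) (12, 30.6121) (12, 75) (0, 75)]  |A|=533.8229
4. ⊥bis P4·P2 via (3.89,54.74): [(0, 54.4758) (0, 30.4174) (12, 30.6121) (12, 55.2907)]  |A|=292.4222
5. ⊥bis P4·P3 via (4.72,36.78): [(0, 54.4758) (0, 37.242) (12, 36.0675) (12, 55.2907)]  |A|=218.7427
6. ⊥bis P4·P5 via (4.85,37.94): [(0, 54.4758) (0, 38.3476) (12, 37.3392) (12, 55.2907)]  |A|=204.479
7. ⊥bis P4·P6 via (6.31,39.425): [(3.0011, 54.6796) (0, 54.4758) (0, 38.3476) (6.6652, 37.7875)]  |A|=79.47
8. canonical 4-gon: [(3.0011, 54.6796) (0, 54.4758) (0, 38.3476) (6.6652, 37.7875)]
9. shoelace: 79.47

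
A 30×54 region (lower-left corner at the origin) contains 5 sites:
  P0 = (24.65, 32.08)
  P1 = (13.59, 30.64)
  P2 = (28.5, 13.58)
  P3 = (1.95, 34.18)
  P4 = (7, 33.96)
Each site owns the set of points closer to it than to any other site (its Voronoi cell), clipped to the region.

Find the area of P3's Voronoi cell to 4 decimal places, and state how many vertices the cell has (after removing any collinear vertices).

1. box [0,30]×[0,54]: [(0, 0) (30, 0) (30, 54) (0, 54)]
2. ⊥bis P3·P0 via (13.3,33.13): [(0, 0) (10.2351, 0) (15.2307, 54) (0, 54)]  |A|=687.577
3. ⊥bis P3·P1 via (7.77,32.41): [(0, 6.8612) (14.336, 54) (0, 54)]  |A|=337.8917
4. ⊥bis P3·P2 via (15.225,23.88): [(0, 6.8612) (14.336, 54) (0, 54)]  |A|=337.8917
5. ⊥bis P3·P4 via (4.475,34.07): [(0, 6.8612) (3.8397, 19.4866) (5.3432, 54) (0, 54)]  |A|=182.7057
6. canonical 4-gon: [(0, 6.8612) (3.8397, 19.4866) (5.3432, 54) (0, 54)]
7. shoelace: 182.7057

Area of P3's cell: 182.7057 (4 vertices)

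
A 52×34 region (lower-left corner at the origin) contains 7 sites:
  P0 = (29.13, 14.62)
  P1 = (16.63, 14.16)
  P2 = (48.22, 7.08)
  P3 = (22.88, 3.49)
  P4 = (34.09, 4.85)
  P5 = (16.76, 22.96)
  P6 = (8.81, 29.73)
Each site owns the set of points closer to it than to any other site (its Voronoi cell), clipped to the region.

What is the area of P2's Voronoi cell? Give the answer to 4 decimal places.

Area of P2's cell: 316.7385

1. box [0,52]×[0,34]: [(0, 0) (52, 0) (52, 34) (0, 34)]
2. ⊥bis P2·P0 via (38.675,10.85): [(34.3896, 0) (52, 0) (52, 34) (47.8186, 34)]  |A|=370.4615
3. ⊥bis P2·P1 via (32.425,10.62): [(34.3896, 0) (52, 0) (52, 34) (47.8186, 34)]  |A|=370.4615
4. ⊥bis P2·P3 via (35.55,5.285): [(35.7947, 3.5576) (36.2987, 0) (52, 0) (52, 34) (47.8186, 34)]  |A|=367.0654
5. ⊥bis P2·P4 via (41.155,5.965): [(39.8961, 13.9417) (42.0964, 0) (52, 0) (52, 34) (47.8186, 34)]  |A|=316.7385
6. ⊥bis P2·P5 via (32.49,15.02): [(39.8961, 13.9417) (42.0964, 0) (52, 0) (52, 34) (47.8186, 34)]  |A|=316.7385
7. ⊥bis P2·P6 via (28.515,18.405): [(39.8961, 13.9417) (42.0964, 0) (52, 0) (52, 34) (47.8186, 34)]  |A|=316.7385
8. canonical 5-gon: [(39.8961, 13.9417) (42.0964, 0) (52, 0) (52, 34) (47.8186, 34)]
9. shoelace: 316.7385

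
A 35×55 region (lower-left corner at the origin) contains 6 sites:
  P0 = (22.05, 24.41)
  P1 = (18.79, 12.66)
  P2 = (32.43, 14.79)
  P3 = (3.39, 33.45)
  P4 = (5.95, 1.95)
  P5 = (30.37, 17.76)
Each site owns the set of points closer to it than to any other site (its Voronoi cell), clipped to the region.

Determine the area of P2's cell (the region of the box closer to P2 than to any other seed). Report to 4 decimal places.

Area of P2's cell: 131.1338

1. box [0,35]×[0,55]: [(0, 0) (35, 0) (35, 55) (0, 55)]
2. ⊥bis P2·P0 via (27.24,19.6): [(9.0751, 0) (35, 0) (35, 27.9731)]  |A|=362.5998
3. ⊥bis P2·P1 via (25.61,13.725): [(25.0599, 17.2477) (27.7533, 0) (35, 0) (35, 27.9731)]  |A|=201.522
4. ⊥bis P2·P3 via (17.91,24.12): [(25.0599, 17.2477) (27.7533, 0) (35, 0) (35, 27.9731)]  |A|=201.522
5. ⊥bis P2·P4 via (19.19,8.37): [(25.0599, 17.2477) (27.7533, 0) (35, 0) (35, 27.9731)]  |A|=201.522
6. ⊥bis P2·P5 via (31.4,16.275): [(25.8166, 12.4023) (27.7533, 0) (35, 0) (35, 18.772)]  |A|=131.1338
7. canonical 4-gon: [(25.8166, 12.4023) (27.7533, 0) (35, 0) (35, 18.772)]
8. shoelace: 131.1338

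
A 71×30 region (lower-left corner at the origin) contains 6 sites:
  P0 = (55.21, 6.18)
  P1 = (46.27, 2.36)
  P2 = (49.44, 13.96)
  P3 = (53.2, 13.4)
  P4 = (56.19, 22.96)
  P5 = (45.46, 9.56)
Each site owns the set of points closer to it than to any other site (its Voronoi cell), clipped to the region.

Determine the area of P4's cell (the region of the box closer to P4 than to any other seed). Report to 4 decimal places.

Area of P4's cell: 343.9426

1. box [0,71]×[0,30]: [(0, 0) (71, 0) (71, 30) (0, 30)]
2. ⊥bis P4·P0 via (55.7,14.57): [(0, 17.823) (71, 13.6764) (71, 30) (0, 30)]  |A|=1011.7686
3. ⊥bis P4·P1 via (51.23,12.66): [(46.0993, 15.1307) (71, 13.6764) (71, 30) (15.2215, 30)]  |A|=617.9273
4. ⊥bis P4·P2 via (52.815,18.46): [(58.196, 14.4242) (71, 13.6764) (71, 30) (37.4283, 30)]  |A|=365.9555
5. ⊥bis P4·P3 via (54.695,18.18): [(52.1106, 18.9883) (68.6568, 13.8133) (71, 13.6764) (71, 30) (37.4283, 30)]  |A|=343.9426
6. ⊥bis P4·P5 via (50.825,16.26): [(52.1106, 18.9883) (68.6568, 13.8133) (71, 13.6764) (71, 30) (37.4283, 30)]  |A|=343.9426
7. canonical 5-gon: [(52.1106, 18.9883) (68.6568, 13.8133) (71, 13.6764) (71, 30) (37.4283, 30)]
8. shoelace: 343.9426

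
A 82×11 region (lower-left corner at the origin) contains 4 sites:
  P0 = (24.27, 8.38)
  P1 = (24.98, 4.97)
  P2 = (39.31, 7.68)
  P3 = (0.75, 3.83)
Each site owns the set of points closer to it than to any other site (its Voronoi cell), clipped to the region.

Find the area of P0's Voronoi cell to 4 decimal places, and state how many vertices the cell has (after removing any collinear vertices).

Area of P0's cell: 95.4895 (4 vertices)

1. box [0,82]×[0,11]: [(0, 0) (82, 0) (82, 11) (0, 11)]
2. ⊥bis P0·P1 via (24.625,6.675): [(0, 1.5478) (45.3972, 11) (0, 11)]  |A|=214.5516
3. ⊥bis P0·P2 via (31.79,8.03): [(0, 1.5478) (31.7964, 8.1682) (31.9282, 11) (0, 11)]  |A|=195.4807
4. ⊥bis P0·P3 via (12.51,6.105): [(12.8731, 4.2281) (31.7964, 8.1682) (31.9282, 11) (11.5631, 11)]  |A|=95.4895
5. canonical 4-gon: [(12.8731, 4.2281) (31.7964, 8.1682) (31.9282, 11) (11.5631, 11)]
6. shoelace: 95.4895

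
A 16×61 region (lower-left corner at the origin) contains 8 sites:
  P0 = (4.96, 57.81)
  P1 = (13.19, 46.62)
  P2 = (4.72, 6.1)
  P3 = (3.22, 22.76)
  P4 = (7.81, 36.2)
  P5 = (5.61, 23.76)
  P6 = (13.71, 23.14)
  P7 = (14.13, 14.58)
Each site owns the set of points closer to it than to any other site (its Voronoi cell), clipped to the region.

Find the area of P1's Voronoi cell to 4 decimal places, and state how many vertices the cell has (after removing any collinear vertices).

1. box [0,16]×[0,61]: [(0, 0) (16, 0) (16, 61) (0, 61)]
2. ⊥bis P1·P0 via (9.075,52.215): [(0, 45.5405) (0, 0) (16, 0) (16, 57.3082)]  |A|=822.7898
3. ⊥bis P1·P2 via (8.955,26.36): [(0, 45.5405) (0, 28.2319) (16, 24.8874) (16, 57.3082)]  |A|=397.8358
4. ⊥bis P1·P3 via (8.205,34.69): [(0, 45.5405) (0, 38.1185) (16, 31.4328) (16, 57.3082)]  |A|=266.3792
5. ⊥bis P1·P4 via (10.5,41.41): [(1.0311, 46.2989) (16, 38.5703) (16, 57.3082)]  |A|=140.2427
6. ⊥bis P1·P5 via (9.4,35.19): [(1.0311, 46.2989) (16, 38.5703) (16, 57.3082)]  |A|=140.2427
7. ⊥bis P1·P6 via (13.45,34.88): [(1.0311, 46.2989) (16, 38.5703) (16, 57.3082)]  |A|=140.2427
8. ⊥bis P1·P7 via (13.66,30.6): [(1.0311, 46.2989) (16, 38.5703) (16, 57.3082)]  |A|=140.2427
9. canonical 3-gon: [(1.0311, 46.2989) (16, 38.5703) (16, 57.3082)]
10. shoelace: 140.2427

Area of P1's cell: 140.2427 (3 vertices)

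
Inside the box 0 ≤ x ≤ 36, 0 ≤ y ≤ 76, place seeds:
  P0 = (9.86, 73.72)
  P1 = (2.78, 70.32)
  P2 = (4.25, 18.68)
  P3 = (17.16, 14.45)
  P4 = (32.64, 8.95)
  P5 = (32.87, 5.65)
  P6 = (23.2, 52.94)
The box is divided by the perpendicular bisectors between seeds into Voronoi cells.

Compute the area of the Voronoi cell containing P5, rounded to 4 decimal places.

Area of P5's cell: 103.6045

1. box [0,36]×[0,76]: [(0, 0) (36, 0) (36, 76) (0, 76)]
2. ⊥bis P5·P0 via (21.365,39.685): [(0, 32.4629) (0, 0) (36, 0) (36, 44.6321)]  |A|=1387.7105
3. ⊥bis P5·P1 via (17.825,37.985): [(21.7806, 39.8255) (0, 29.6913) (0, 0) (36, 0) (36, 44.6321)]  |A|=1357.5268
4. ⊥bis P5·P2 via (18.56,12.165): [(32.8579, 43.57) (13.0216, 0) (36, 0) (36, 44.6321)]  |A|=570.7035
5. ⊥bis P5·P3 via (25.015,10.05): [(19.3855, 0) (36, 0) (36, 29.6607)]  |A|=246.3996
6. ⊥bis P5·P4 via (32.755,7.3): [(23.0975, 6.6269) (19.3855, 0) (36, 0) (36, 7.5262)]  |A|=103.6045
7. ⊥bis P5·P6 via (28.035,29.295): [(23.0975, 6.6269) (19.3855, 0) (36, 0) (36, 7.5262)]  |A|=103.6045
8. canonical 4-gon: [(23.0975, 6.6269) (19.3855, 0) (36, 0) (36, 7.5262)]
9. shoelace: 103.6045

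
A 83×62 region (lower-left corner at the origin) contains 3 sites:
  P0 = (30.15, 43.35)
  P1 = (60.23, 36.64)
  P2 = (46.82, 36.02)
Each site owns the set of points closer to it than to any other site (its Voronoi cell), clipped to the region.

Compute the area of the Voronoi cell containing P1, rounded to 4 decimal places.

1. box [0,83]×[0,62]: [(0, 0) (83, 0) (83, 62) (0, 62)]
2. ⊥bis P1·P0 via (45.19,39.995): [(36.2682, 0) (83, 0) (83, 62) (50.0987, 62)]  |A|=2468.6249
3. ⊥bis P1·P2 via (53.525,36.33): [(55.2047, 0) (83, 0) (83, 62) (52.3382, 62)]  |A|=1812.1715
4. canonical 4-gon: [(55.2047, 0) (83, 0) (83, 62) (52.3382, 62)]
5. shoelace: 1812.1715

Area of P1's cell: 1812.1715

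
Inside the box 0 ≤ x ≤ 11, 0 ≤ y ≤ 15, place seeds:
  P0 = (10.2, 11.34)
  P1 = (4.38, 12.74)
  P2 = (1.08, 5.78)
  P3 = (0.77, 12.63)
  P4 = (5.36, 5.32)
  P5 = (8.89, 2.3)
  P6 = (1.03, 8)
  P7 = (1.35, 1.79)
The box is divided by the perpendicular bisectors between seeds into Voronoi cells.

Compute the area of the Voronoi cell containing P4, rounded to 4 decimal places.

Area of P4's cell: 30.0412

1. box [0,11]×[0,15]: [(0, 0) (11, 0) (11, 15) (0, 15)]
2. ⊥bis P4·P0 via (7.78,8.33): [(0, 14.585) (0, 0) (11, 0) (11, 5.7412)]  |A|=111.794
3. ⊥bis P4·P1 via (4.87,9.03): [(6.6216, 9.2613) (0, 8.3868) (0, 0) (11, 0) (11, 5.7412)]  |A|=91.2729
4. ⊥bis P4·P2 via (3.22,5.55): [(6.6216, 9.2613) (3.5756, 8.859) (2.6235, 0) (11, 0) (11, 5.7412)]  |A|=64.6579
5. ⊥bis P4·P3 via (3.065,8.975): [(6.6216, 9.2613) (3.5756, 8.859) (2.6235, 0) (11, 0) (11, 5.7412)]  |A|=64.6579
6. ⊥bis P4·P5 via (7.125,3.81): [(9.683, 6.8) (6.6216, 9.2613) (3.5756, 8.859) (2.6235, 0) (3.8655, 0)]  |A|=36.62
7. ⊥bis P4·P6 via (3.195,6.66): [(9.683, 6.8) (6.6216, 9.2613) (4.6434, 9.0001) (3.3696, 6.9421) (2.6235, 0) (3.8655, 0)]  |A|=35.6112
8. ⊥bis P4·P7 via (3.355,3.555): [(5.1563, 1.5088) (9.683, 6.8) (6.6216, 9.2613) (4.6434, 9.0001) (3.3696, 6.9421) (3.0436, 3.9087)]  |A|=30.0412
9. canonical 6-gon: [(5.1563, 1.5088) (9.683, 6.8) (6.6216, 9.2613) (4.6434, 9.0001) (3.3696, 6.9421) (3.0436, 3.9087)]
10. shoelace: 30.0412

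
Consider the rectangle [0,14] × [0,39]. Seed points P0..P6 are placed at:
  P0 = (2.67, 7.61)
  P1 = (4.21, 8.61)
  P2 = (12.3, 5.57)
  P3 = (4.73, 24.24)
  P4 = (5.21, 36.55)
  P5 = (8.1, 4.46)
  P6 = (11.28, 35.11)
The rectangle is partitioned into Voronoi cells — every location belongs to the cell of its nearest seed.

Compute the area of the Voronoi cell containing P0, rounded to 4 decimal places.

Area of P0's cell: 39.4369

1. box [0,14]×[0,39]: [(0, 0) (14, 0) (14, 39) (0, 39)]
2. ⊥bis P0·P1 via (3.44,8.11): [(0, 13.4076) (0, 0) (8.7062, 0)]  |A|=58.3648
3. ⊥bis P0·P2 via (7.485,6.59): [(6.7328, 3.0391) (0, 13.4076) (0, 0) (6.089, 0)]  |A|=54.3878
4. ⊥bis P0·P3 via (3.7,15.925): [(6.7328, 3.0391) (0, 13.4076) (0, 0) (6.089, 0)]  |A|=54.3878
5. ⊥bis P0·P4 via (3.94,22.08): [(6.7328, 3.0391) (0, 13.4076) (0, 0) (6.089, 0)]  |A|=54.3878
6. ⊥bis P0·P5 via (5.385,6.035): [(5.103, 5.5489) (0, 13.4076) (0, 0) (1.884, 0)]  |A|=39.4369
7. ⊥bis P0·P6 via (6.975,21.36): [(5.103, 5.5489) (0, 13.4076) (0, 0) (1.884, 0)]  |A|=39.4369
8. canonical 4-gon: [(5.103, 5.5489) (0, 13.4076) (0, 0) (1.884, 0)]
9. shoelace: 39.4369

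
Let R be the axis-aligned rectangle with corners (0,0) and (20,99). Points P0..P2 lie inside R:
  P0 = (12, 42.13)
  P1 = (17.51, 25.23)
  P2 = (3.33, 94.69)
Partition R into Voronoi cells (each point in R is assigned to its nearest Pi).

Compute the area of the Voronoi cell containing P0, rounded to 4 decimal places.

Area of P0's cell: 733.3093

1. box [0,20]×[0,99]: [(0, 0) (20, 0) (20, 99) (0, 99)]
2. ⊥bis P0·P1 via (14.755,33.68): [(0, 28.8693) (20, 35.3901) (20, 99) (0, 99)]  |A|=1337.406
3. ⊥bis P0·P2 via (7.665,68.41): [(0, 67.1456) (0, 28.8693) (20, 35.3901) (20, 70.4447)]  |A|=733.3093
4. canonical 4-gon: [(0, 67.1456) (0, 28.8693) (20, 35.3901) (20, 70.4447)]
5. shoelace: 733.3093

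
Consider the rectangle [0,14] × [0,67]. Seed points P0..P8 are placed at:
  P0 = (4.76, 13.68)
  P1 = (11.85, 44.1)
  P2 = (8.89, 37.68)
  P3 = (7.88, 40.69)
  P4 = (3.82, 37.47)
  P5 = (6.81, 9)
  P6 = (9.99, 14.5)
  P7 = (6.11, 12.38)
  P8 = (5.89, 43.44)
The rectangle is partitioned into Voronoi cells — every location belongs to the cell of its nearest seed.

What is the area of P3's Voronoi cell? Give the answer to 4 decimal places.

1. box [0,14]×[0,67]: [(0, 0) (14, 0) (14, 67) (0, 67)]
2. ⊥bis P3·P0 via (6.32,27.185): [(0, 27.915) (14, 26.2979) (14, 67) (0, 67)]  |A|=558.5097
3. ⊥bis P3·P1 via (9.865,42.395): [(0, 53.8801) (0, 27.915) (14, 26.2979) (14, 37.5809)]  |A|=260.7367
4. ⊥bis P3·P2 via (8.385,39.185): [(11.6742, 40.2887) (0, 53.8801) (0, 36.3714)]  |A|=102.1996
5. ⊥bis P3·P4 via (5.85,39.08): [(6.3171, 38.4911) (11.6742, 40.2887) (0, 53.8801) (0, 46.4561)]  |A|=70.347
6. ⊥bis P3·P5 via (7.345,24.845): [(6.3171, 38.4911) (11.6742, 40.2887) (0, 53.8801) (0, 46.4561)]  |A|=70.347
7. ⊥bis P3·P6 via (8.935,27.595): [(6.3171, 38.4911) (11.6742, 40.2887) (0, 53.8801) (0, 46.4561)]  |A|=70.347
8. ⊥bis P3·P7 via (6.995,26.535): [(6.3171, 38.4911) (11.6742, 40.2887) (0, 53.8801) (0, 46.4561)]  |A|=70.347
9. ⊥bis P3·P8 via (6.885,42.065): [(4.7233, 40.5007) (6.3171, 38.4911) (11.6742, 40.2887) (8.8975, 43.5213)]  |A|=17.756
10. canonical 4-gon: [(4.7233, 40.5007) (6.3171, 38.4911) (11.6742, 40.2887) (8.8975, 43.5213)]
11. shoelace: 17.756

Area of P3's cell: 17.7560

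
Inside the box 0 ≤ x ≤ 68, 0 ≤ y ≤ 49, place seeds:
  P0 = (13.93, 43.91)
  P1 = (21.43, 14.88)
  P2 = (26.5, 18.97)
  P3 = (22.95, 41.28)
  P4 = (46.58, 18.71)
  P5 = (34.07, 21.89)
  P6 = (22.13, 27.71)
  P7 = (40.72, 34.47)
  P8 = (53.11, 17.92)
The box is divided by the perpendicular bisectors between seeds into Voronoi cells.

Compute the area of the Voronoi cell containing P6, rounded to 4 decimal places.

Area of P6's cell: 300.5763

1. box [0,68]×[0,49]: [(0, 0) (68, 0) (68, 49) (0, 49)]
2. ⊥bis P6·P0 via (18.03,35.81): [(0, 26.6837) (0, 0) (68, 0) (68, 49) (44.0883, 49)]  |A|=2840.0563
3. ⊥bis P6·P1 via (21.78,21.295): [(0, 26.6837) (0, 22.4833) (68, 18.7733) (68, 49) (44.0883, 49)]  |A|=1437.3332
4. ⊥bis P6·P2 via (24.315,23.34): [(0, 26.6837) (0, 22.4833) (20.378, 21.3715) (68, 45.1825) (68, 49) (44.0883, 49)]  |A|=808.5024
5. ⊥bis P6·P3 via (22.54,34.495): [(16.1901, 34.8787) (0, 26.6837) (0, 22.4833) (20.378, 21.3715) (44.0281, 33.1965)]  |A|=353.7834
6. ⊥bis P6·P4 via (34.355,23.21): [(38.1615, 33.551) (16.1901, 34.8787) (0, 26.6837) (0, 22.4833) (20.378, 21.3715) (36.6783, 29.5217)]  |A|=341.7013
7. ⊥bis P6·P5 via (28.1,24.8): [(32.5314, 33.8912) (16.1901, 34.8787) (0, 26.6837) (0, 22.4833) (20.378, 21.3715) (28.3788, 25.3719)]  |A|=303.3689
8. ⊥bis P6·P7 via (31.425,31.09): [(31.3143, 31.3943) (30.3586, 34.0225) (16.1901, 34.8787) (0, 26.6837) (0, 22.4833) (20.378, 21.3715) (28.3788, 25.3719)]  |A|=300.5763
9. ⊥bis P6·P8 via (37.62,22.815): [(31.3143, 31.3943) (30.3586, 34.0225) (16.1901, 34.8787) (0, 26.6837) (0, 22.4833) (20.378, 21.3715) (28.3788, 25.3719)]  |A|=300.5763
10. canonical 7-gon: [(31.3143, 31.3943) (30.3586, 34.0225) (16.1901, 34.8787) (0, 26.6837) (0, 22.4833) (20.378, 21.3715) (28.3788, 25.3719)]
11. shoelace: 300.5763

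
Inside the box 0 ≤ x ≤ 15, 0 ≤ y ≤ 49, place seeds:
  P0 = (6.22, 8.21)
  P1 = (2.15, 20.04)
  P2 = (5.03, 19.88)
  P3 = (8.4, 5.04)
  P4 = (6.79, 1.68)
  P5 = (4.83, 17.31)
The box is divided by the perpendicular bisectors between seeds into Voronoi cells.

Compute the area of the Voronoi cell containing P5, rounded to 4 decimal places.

Area of P5's cell: 73.4350

1. box [0,15]×[0,49]: [(0, 0) (15, 0) (15, 49) (0, 49)]
2. ⊥bis P5·P0 via (5.525,12.76): [(0, 11.9161) (15, 14.2073) (15, 49) (0, 49)]  |A|=539.0749
3. ⊥bis P5·P1 via (3.49,18.675): [(0, 15.2489) (0, 11.9161) (15, 14.2073) (15, 29.9742)]  |A|=143.2482
4. ⊥bis P5·P2 via (4.93,18.595): [(3.5203, 18.7047) (0, 15.2489) (0, 11.9161) (15, 14.2073) (15, 17.8113)]  |A|=73.435
5. ⊥bis P5·P3 via (6.615,11.175): [(3.5203, 18.7047) (0, 15.2489) (0, 11.9161) (15, 14.2073) (15, 17.8113)]  |A|=73.435
6. ⊥bis P5·P4 via (5.81,9.495): [(3.5203, 18.7047) (0, 15.2489) (0, 11.9161) (15, 14.2073) (15, 17.8113)]  |A|=73.435
7. canonical 5-gon: [(3.5203, 18.7047) (0, 15.2489) (0, 11.9161) (15, 14.2073) (15, 17.8113)]
8. shoelace: 73.435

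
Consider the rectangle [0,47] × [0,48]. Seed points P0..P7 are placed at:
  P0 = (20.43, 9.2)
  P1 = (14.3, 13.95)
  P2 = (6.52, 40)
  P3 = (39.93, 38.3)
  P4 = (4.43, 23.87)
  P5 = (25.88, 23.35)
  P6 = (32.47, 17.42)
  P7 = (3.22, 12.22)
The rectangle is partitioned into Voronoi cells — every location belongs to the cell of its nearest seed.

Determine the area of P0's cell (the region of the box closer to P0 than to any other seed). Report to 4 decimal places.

Area of P0's cell: 246.9413

1. box [0,47]×[0,48]: [(0, 0) (47, 0) (47, 48) (0, 48)]
2. ⊥bis P0·P1 via (17.365,11.575): [(8.3958, 0) (47, 0) (47, 48) (45.5899, 48)]  |A|=960.343
3. ⊥bis P0·P2 via (13.475,24.6): [(34.9854, 34.3146) (8.3958, 0) (47, 0) (47, 39.7407)]  |A|=901.078
4. ⊥bis P0·P3 via (30.18,23.75): [(27.9546, 25.2412) (8.3958, 0) (47, 0) (47, 12.4789)]  |A|=606.0408
5. ⊥bis P0·P4 via (12.43,16.535): [(27.9546, 25.2412) (8.3958, 0) (47, 0) (47, 12.4789)]  |A|=606.0408
6. ⊥bis P0·P5 via (23.155,16.275): [(21.5007, 16.9122) (8.3958, 0) (47, 0) (47, 7.0909)]  |A|=416.8471
7. ⊥bis P0·P6 via (26.45,13.31): [(24.8791, 15.611) (21.5007, 16.9122) (8.3958, 0) (35.5371, 0)]  |A|=248.945
8. ⊥bis P0·P7 via (11.825,10.71): [(24.8791, 15.611) (21.5007, 16.9122) (10.3993, 2.5856) (9.9456, 0) (35.5371, 0)]  |A|=246.9413
9. canonical 5-gon: [(24.8791, 15.611) (21.5007, 16.9122) (10.3993, 2.5856) (9.9456, 0) (35.5371, 0)]
10. shoelace: 246.9413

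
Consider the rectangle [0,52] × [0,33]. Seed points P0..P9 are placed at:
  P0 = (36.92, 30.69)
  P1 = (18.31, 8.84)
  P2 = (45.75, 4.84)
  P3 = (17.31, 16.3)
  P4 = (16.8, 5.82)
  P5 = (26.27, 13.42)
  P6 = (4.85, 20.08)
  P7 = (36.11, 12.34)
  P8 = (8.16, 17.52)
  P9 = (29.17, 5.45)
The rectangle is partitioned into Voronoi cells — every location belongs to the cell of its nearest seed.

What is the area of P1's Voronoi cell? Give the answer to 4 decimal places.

1. box [0,52]×[0,33]: [(0, 0) (52, 0) (52, 33) (0, 33)]
2. ⊥bis P1·P0 via (27.615,19.765): [(0, 0) (50.8211, 0) (12.0758, 33) (0, 33)]  |A|=1037.7984
3. ⊥bis P1·P2 via (32.03,6.84): [(0, 0) (31.0329, 0) (33.2184, 14.9925) (12.0758, 33) (0, 33)]  |A|=889.4615
4. ⊥bis P1·P3 via (17.81,12.57): [(0, 10.1826) (0, 0) (31.0329, 0) (33.1653, 14.6284)]  |A|=395.8349
5. ⊥bis P1·P4 via (17.555,7.33): [(9.3446, 11.4352) (31.1132, 0.5509) (33.1653, 14.6284)]  |A|=164.3917
6. ⊥bis P1·P5 via (22.29,11.13): [(21.2, 13.0244) (9.3446, 11.4352) (27.2719, 2.4716)]  |A|=67.379
7. ⊥bis P1·P6 via (11.58,14.46): [(21.2, 13.0244) (9.3446, 11.4352) (27.2719, 2.4716)]  |A|=67.379
8. ⊥bis P1·P7 via (27.21,10.59): [(21.2, 13.0244) (9.3446, 11.4352) (27.2719, 2.4716)]  |A|=67.379
9. ⊥bis P1·P8 via (13.235,13.18): [(21.2, 13.0244) (12.0534, 11.7983) (11.0246, 10.5952) (27.2719, 2.4716)]  |A|=65.9363
10. ⊥bis P1·P9 via (23.74,7.145): [(24.0364, 8.0947) (21.2, 13.0244) (12.0534, 11.7983) (11.0246, 10.5952) (22.9549, 4.63)]  |A|=57.2908
11. canonical 5-gon: [(24.0364, 8.0947) (21.2, 13.0244) (12.0534, 11.7983) (11.0246, 10.5952) (22.9549, 4.63)]
12. shoelace: 57.2908

Area of P1's cell: 57.2908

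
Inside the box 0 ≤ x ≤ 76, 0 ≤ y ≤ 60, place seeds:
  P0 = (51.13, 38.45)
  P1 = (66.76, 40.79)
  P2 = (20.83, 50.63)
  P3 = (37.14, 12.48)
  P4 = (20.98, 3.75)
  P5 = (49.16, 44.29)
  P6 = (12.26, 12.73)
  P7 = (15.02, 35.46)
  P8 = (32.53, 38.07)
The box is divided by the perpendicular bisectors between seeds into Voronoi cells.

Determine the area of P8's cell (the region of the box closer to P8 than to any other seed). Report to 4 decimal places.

Area of P8's cell: 388.7335

1. box [0,76]×[0,60]: [(0, 0) (76, 0) (76, 60) (0, 60)]
2. ⊥bis P8·P0 via (41.83,38.26): [(0, 0) (42.6117, 0) (41.3858, 60) (0, 60)]  |A|=2519.9252
3. ⊥bis P8·P1 via (49.645,39.43): [(0, 0) (42.6117, 0) (41.3858, 60) (0, 60)]  |A|=2519.9252
4. ⊥bis P8·P2 via (26.68,44.35): [(0, 19.4968) (0, 0) (42.6117, 0) (41.425, 58.0854)]  |A|=1641.3841
5. ⊥bis P8·P3 via (34.835,25.275): [(0, 19.4968) (0, 18.9995) (42.0687, 26.5781) (41.425, 58.0854)]  |A|=675.4726
6. ⊥bis P8·P4 via (26.755,20.91): [(8.2151, 27.1494) (21.1241, 22.805) (42.0687, 26.5781) (41.425, 58.0854)]  |A|=602.9817
7. ⊥bis P8·P5 via (40.845,41.18): [(36.3056, 53.3166) (8.2151, 27.1494) (21.1241, 22.805) (42.0687, 26.5781) (41.8238, 38.563)]  |A|=552.0602
8. ⊥bis P8·P6 via (22.395,25.4): [(36.3056, 53.3166) (13.7558, 32.3107) (24.8092, 23.4689) (42.0687, 26.5781) (41.8238, 38.563)]  |A|=486.7508
9. ⊥bis P8·P7 via (23.775,36.765): [(36.3056, 53.3166) (23.1364, 41.0491) (25.7321, 23.6351) (42.0687, 26.5781) (41.8238, 38.563)]  |A|=388.7335
10. canonical 5-gon: [(36.3056, 53.3166) (23.1364, 41.0491) (25.7321, 23.6351) (42.0687, 26.5781) (41.8238, 38.563)]
11. shoelace: 388.7335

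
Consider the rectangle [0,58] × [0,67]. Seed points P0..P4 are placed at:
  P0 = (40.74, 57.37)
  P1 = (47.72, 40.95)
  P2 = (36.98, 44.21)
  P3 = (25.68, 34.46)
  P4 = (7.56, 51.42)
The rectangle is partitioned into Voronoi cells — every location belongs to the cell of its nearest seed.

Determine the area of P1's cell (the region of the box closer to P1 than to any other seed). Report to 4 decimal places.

1. box [0,58]×[0,67]: [(0, 0) (58, 0) (58, 67) (0, 67)]
2. ⊥bis P1·P0 via (44.23,49.16): [(0, 30.3582) (0, 0) (58, 0) (58, 55.0135)]  |A|=2475.7798
3. ⊥bis P1·P2 via (42.35,42.58): [(44.3647, 49.2172) (29.4253, 0) (58, 0) (58, 55.0135)]  |A|=1078.2469
4. ⊥bis P1·P3 via (36.7,37.705): [(44.3647, 49.2172) (38.7535, 30.7314) (47.8028, 0) (58, 0) (58, 55.0135)]  |A|=795.8649
5. ⊥bis P1·P4 via (27.64,46.185): [(44.3647, 49.2172) (38.7535, 30.7314) (47.8028, 0) (58, 0) (58, 55.0135)]  |A|=795.8649
6. canonical 5-gon: [(44.3647, 49.2172) (38.7535, 30.7314) (47.8028, 0) (58, 0) (58, 55.0135)]
7. shoelace: 795.8649

Area of P1's cell: 795.8649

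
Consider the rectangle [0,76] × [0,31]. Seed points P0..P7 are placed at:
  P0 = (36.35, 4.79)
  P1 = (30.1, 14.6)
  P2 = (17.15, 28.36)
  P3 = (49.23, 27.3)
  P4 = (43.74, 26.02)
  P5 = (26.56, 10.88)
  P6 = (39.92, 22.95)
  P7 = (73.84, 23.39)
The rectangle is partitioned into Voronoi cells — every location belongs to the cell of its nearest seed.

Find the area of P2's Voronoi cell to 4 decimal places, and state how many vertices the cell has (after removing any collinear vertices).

1. box [0,76]×[0,31]: [(0, 0) (76, 0) (76, 31) (0, 31)]
2. ⊥bis P2·P0 via (26.75,16.575): [(0, 0) (6.4025, 0) (44.4582, 31) (0, 31)]  |A|=788.3401
3. ⊥bis P2·P1 via (23.625,21.48): [(0, 0) (0.8015, 0) (33.7405, 31) (0, 31)]  |A|=535.3998
4. ⊥bis P2·P3 via (33.19,27.83): [(0, 0) (0.8015, 0) (33.2804, 30.5671) (33.2947, 31) (0, 31)]  |A|=535.3033
5. ⊥bis P2·P4 via (30.445,27.19): [(0, 0) (0.8015, 0) (30.513, 27.9625) (30.7803, 31) (0, 31)]  |A|=530.9041
6. ⊥bis P2·P5 via (21.855,19.62): [(0, 7.8548) (21.3729, 19.3605) (30.513, 27.9625) (30.7803, 31) (0, 31)]  |A|=439.2057
7. ⊥bis P2·P6 via (28.535,25.655): [(0, 7.8548) (21.3729, 19.3605) (28.6715, 26.2294) (29.8049, 31) (0, 31)]  |A|=434.3141
8. ⊥bis P2·P7 via (45.495,25.875): [(0, 7.8548) (21.3729, 19.3605) (28.6715, 26.2294) (29.8049, 31) (0, 31)]  |A|=434.3141
9. canonical 5-gon: [(0, 7.8548) (21.3729, 19.3605) (28.6715, 26.2294) (29.8049, 31) (0, 31)]
10. shoelace: 434.3141

Area of P2's cell: 434.3141 (5 vertices)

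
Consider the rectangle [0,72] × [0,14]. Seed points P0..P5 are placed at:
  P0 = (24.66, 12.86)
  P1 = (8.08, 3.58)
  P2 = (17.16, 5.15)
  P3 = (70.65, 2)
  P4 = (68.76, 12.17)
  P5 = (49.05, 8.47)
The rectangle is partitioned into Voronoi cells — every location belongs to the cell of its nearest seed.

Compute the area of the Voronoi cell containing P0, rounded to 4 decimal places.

Area of P0's cell: 185.1387

1. box [0,72]×[0,14]: [(0, 0) (72, 0) (72, 14) (0, 14)]
2. ⊥bis P0·P1 via (16.37,8.22): [(20.9708, 0) (72, 0) (72, 14) (13.1349, 14)]  |A|=769.2601
3. ⊥bis P0·P2 via (20.91,9.005): [(30.1671, 0) (72, 0) (72, 14) (15.7751, 14)]  |A|=686.404
4. ⊥bis P0·P3 via (47.655,7.43): [(30.1671, 0) (45.9005, 0) (49.2064, 14) (15.7751, 14)]  |A|=344.1525
5. ⊥bis P0·P4 via (46.71,12.515): [(30.1671, 0) (45.9005, 0) (46.5577, 2.7833) (46.7332, 14) (15.7751, 14)]  |A|=330.2819
6. ⊥bis P0·P5 via (36.855,10.665): [(30.1671, 0) (34.9354, 0) (37.4553, 14) (15.7751, 14)]  |A|=185.1387
7. canonical 4-gon: [(30.1671, 0) (34.9354, 0) (37.4553, 14) (15.7751, 14)]
8. shoelace: 185.1387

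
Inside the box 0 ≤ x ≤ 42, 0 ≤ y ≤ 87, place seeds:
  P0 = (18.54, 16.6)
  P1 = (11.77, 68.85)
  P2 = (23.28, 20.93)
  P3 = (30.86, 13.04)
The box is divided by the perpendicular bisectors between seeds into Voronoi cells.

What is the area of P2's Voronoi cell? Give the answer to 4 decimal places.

1. box [0,42]×[0,87]: [(0, 0) (42, 0) (42, 87) (0, 87)]
2. ⊥bis P2·P0 via (20.91,18.765): [(0, 41.6549) (38.0519, 0) (42, 0) (42, 87) (0, 87)]  |A|=2861.4761
3. ⊥bis P2·P1 via (17.525,44.89): [(0.7299, 40.8559) (38.0519, 0) (42, 0) (42, 50.7687)]  |A|=1128.2676
4. ⊥bis P2·P3 via (27.07,16.985): [(0.7299, 40.8559) (24.6552, 14.6651) (42, 31.3284) (42, 50.7687)]  |A|=827.626
5. canonical 4-gon: [(0.7299, 40.8559) (24.6552, 14.6651) (42, 31.3284) (42, 50.7687)]
6. shoelace: 827.626

Area of P2's cell: 827.6260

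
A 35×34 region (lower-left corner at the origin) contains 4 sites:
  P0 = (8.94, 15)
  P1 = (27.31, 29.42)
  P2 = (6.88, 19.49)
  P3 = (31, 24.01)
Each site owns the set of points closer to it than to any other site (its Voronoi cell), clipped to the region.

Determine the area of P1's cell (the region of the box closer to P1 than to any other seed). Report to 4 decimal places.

Area of P1's cell: 183.4991

1. box [0,35]×[0,34]: [(0, 0) (35, 0) (35, 34) (0, 34)]
2. ⊥bis P1·P0 via (18.125,22.21): [(35, 0.7125) (35, 34) (8.8701, 34)]  |A|=434.8987
3. ⊥bis P1·P2 via (17.095,24.455): [(18.2857, 22.0053) (35, 0.7125) (35, 34) (12.4557, 34)]  |A|=413.3952
4. ⊥bis P1·P3 via (29.155,26.715): [(18.2857, 22.0053) (19.6681, 20.2442) (35, 30.7017) (35, 34) (12.4557, 34)]  |A|=183.4991
5. canonical 5-gon: [(18.2857, 22.0053) (19.6681, 20.2442) (35, 30.7017) (35, 34) (12.4557, 34)]
6. shoelace: 183.4991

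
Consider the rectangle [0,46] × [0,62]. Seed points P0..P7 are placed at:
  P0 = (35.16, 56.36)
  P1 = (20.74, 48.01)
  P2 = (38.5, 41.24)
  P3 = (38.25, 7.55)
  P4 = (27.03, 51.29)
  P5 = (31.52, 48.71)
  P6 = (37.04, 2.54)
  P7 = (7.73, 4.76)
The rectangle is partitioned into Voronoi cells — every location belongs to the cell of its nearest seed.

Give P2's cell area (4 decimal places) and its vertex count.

Area of P2's cell: 436.9879 (5 vertices)

1. box [0,46]×[0,62]: [(0, 0) (46, 0) (46, 62) (0, 62)]
2. ⊥bis P2·P0 via (36.83,48.8): [(0, 40.6643) (0, 0) (46, 0) (46, 50.8256)]  |A|=2104.2682
3. ⊥bis P2·P1 via (29.62,44.625): [(30.6949, 47.4448) (12.6092, 0) (46, 0) (46, 50.8256)]  |A|=1181.0549
4. ⊥bis P2·P3 via (38.375,24.395): [(30.6949, 47.4448) (21.9549, 24.5168) (46, 24.3384) (46, 50.8256)]  |A|=479.1269
5. ⊥bis P2·P4 via (32.765,46.265): [(34.5436, 48.2949) (28.3047, 41.1745) (21.9549, 24.5168) (46, 24.3384) (46, 50.8256)]  |A|=468.0765
6. ⊥bis P2·P5 via (35.01,44.975): [(39.8074, 49.4577) (26.8452, 37.3458) (21.9549, 24.5168) (46, 24.3384) (46, 50.8256)]  |A|=436.9879
7. ⊥bis P2·P6 via (37.77,21.89): [(39.8074, 49.4577) (26.8452, 37.3458) (21.9549, 24.5168) (46, 24.3384) (46, 50.8256)]  |A|=436.9879
8. ⊥bis P2·P7 via (23.115,23): [(39.8074, 49.4577) (26.8452, 37.3458) (21.9549, 24.5168) (46, 24.3384) (46, 50.8256)]  |A|=436.9879
9. canonical 5-gon: [(39.8074, 49.4577) (26.8452, 37.3458) (21.9549, 24.5168) (46, 24.3384) (46, 50.8256)]
10. shoelace: 436.9879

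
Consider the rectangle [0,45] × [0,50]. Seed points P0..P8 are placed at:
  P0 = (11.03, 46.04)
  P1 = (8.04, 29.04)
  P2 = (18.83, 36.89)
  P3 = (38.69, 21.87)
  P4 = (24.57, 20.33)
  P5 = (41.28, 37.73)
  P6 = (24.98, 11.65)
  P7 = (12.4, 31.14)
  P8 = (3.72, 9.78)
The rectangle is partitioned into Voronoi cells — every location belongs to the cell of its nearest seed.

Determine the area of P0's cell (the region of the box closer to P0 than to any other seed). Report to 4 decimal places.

Area of P0's cell: 209.1166

1. box [0,45]×[0,50]: [(0, 0) (45, 0) (45, 50) (0, 50)]
2. ⊥bis P0·P1 via (9.535,37.54): [(0, 39.217) (45, 31.3023) (45, 50) (0, 50)]  |A|=663.3142
3. ⊥bis P0·P2 via (14.93,41.465): [(0, 39.217) (10.1904, 37.4247) (24.9422, 50) (0, 50)]  |A|=211.7692
4. ⊥bis P0·P3 via (24.86,33.955): [(0, 39.217) (10.1904, 37.4247) (24.9422, 50) (0, 50)]  |A|=211.7692
5. ⊥bis P0·P4 via (17.8,33.185): [(0, 39.217) (10.1904, 37.4247) (24.9422, 50) (0, 50)]  |A|=211.7692
6. ⊥bis P0·P5 via (26.155,41.885): [(0, 39.217) (10.1904, 37.4247) (24.9422, 50) (0, 50)]  |A|=211.7692
7. ⊥bis P0·P6 via (18.005,28.845): [(0, 39.217) (10.1904, 37.4247) (24.9422, 50) (0, 50)]  |A|=211.7692
8. ⊥bis P0·P7 via (11.715,38.59): [(0, 39.217) (6.363, 38.0979) (11.5384, 38.5738) (24.9422, 50) (0, 50)]  |A|=209.1166
9. ⊥bis P0·P8 via (7.375,27.91): [(0, 39.217) (6.363, 38.0979) (11.5384, 38.5738) (24.9422, 50) (0, 50)]  |A|=209.1166
10. canonical 5-gon: [(0, 39.217) (6.363, 38.0979) (11.5384, 38.5738) (24.9422, 50) (0, 50)]
11. shoelace: 209.1166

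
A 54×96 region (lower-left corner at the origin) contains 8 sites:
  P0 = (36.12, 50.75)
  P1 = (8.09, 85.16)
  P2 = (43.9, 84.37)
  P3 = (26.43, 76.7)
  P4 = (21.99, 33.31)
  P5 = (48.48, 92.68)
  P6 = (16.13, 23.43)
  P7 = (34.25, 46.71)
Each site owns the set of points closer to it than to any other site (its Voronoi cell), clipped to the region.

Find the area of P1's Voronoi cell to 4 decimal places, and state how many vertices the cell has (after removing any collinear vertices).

Area of P1's cell: 599.4304 (4 vertices)

1. box [0,54]×[0,96]: [(0, 0) (54, 0) (54, 96) (0, 96)]
2. ⊥bis P1·P0 via (22.105,67.955): [(0, 49.9485) (54, 93.9363) (54, 96) (0, 96)]  |A|=1299.1097
3. ⊥bis P1·P2 via (25.995,84.765): [(0, 49.9485) (25.6886, 70.8741) (26.2429, 96) (0, 96)]  |A|=921.1854
4. ⊥bis P1·P3 via (17.26,80.93): [(0, 49.9485) (4.7556, 53.8224) (24.2116, 96) (0, 96)]  |A|=620.0952
5. ⊥bis P1·P4 via (15.04,59.235): [(0, 55.2031) (6.1535, 56.8527) (24.2116, 96) (0, 96)]  |A|=599.4304
6. ⊥bis P1·P5 via (28.285,88.92): [(0, 55.2031) (6.1535, 56.8527) (24.2116, 96) (0, 96)]  |A|=599.4304
7. ⊥bis P1·P6 via (12.11,54.295): [(0, 55.2031) (6.1535, 56.8527) (24.2116, 96) (0, 96)]  |A|=599.4304
8. ⊥bis P1·P7 via (21.17,65.935): [(0, 55.2031) (6.1535, 56.8527) (24.2116, 96) (0, 96)]  |A|=599.4304
9. canonical 4-gon: [(0, 55.2031) (6.1535, 56.8527) (24.2116, 96) (0, 96)]
10. shoelace: 599.4304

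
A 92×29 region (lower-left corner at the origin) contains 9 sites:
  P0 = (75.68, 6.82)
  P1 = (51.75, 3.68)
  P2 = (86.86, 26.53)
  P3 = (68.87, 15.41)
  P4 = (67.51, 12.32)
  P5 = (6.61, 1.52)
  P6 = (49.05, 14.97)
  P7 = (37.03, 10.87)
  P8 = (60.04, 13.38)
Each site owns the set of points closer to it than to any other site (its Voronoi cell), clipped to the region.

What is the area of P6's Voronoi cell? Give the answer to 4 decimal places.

1. box [0,92]×[0,29]: [(0, 0) (92, 0) (92, 29) (0, 29)]
2. ⊥bis P6·P0 via (62.365,10.895): [(0, 0) (59.0306, 0) (67.906, 29) (0, 29)]  |A|=1840.5806
3. ⊥bis P6·P1 via (50.4,9.325): [(0, 0) (11.4077, 0) (62.7914, 12.2884) (67.906, 29) (0, 29)]  |A|=1547.9754
4. ⊥bis P6·P2 via (67.955,20.75): [(0, 0) (11.4077, 0) (62.7914, 12.2884) (66.6687, 24.9572) (65.4327, 29) (0, 29)]  |A|=1542.9759
5. ⊥bis P6·P3 via (58.96,15.19): [(0, 0) (11.4077, 0) (59.0443, 11.3923) (58.6534, 29) (0, 29)]  |A|=1437.4987
6. ⊥bis P6·P4 via (58.28,13.645): [(0, 0) (11.4077, 0) (57.9179, 11.1229) (58.8986, 17.9544) (58.6534, 29) (0, 29)]  |A|=1433.7834
7. ⊥bis P6·P5 via (27.83,8.245): [(29.1019, 4.2316) (57.9179, 11.1229) (58.8986, 17.9544) (58.6534, 29) (21.2524, 29)]  |A|=724.4754
8. ⊥bis P6·P7 via (43.04,12.92): [(44.7289, 7.9687) (57.9179, 11.1229) (58.8986, 17.9544) (58.6534, 29) (37.5551, 29)]  |A|=344.8466
9. ⊥bis P6·P8 via (54.545,14.175): [(44.7289, 7.9687) (53.9667, 10.178) (56.6898, 29) (37.5551, 29)]  |A|=285.1429
10. canonical 4-gon: [(44.7289, 7.9687) (53.9667, 10.178) (56.6898, 29) (37.5551, 29)]
11. shoelace: 285.1429

Area of P6's cell: 285.1429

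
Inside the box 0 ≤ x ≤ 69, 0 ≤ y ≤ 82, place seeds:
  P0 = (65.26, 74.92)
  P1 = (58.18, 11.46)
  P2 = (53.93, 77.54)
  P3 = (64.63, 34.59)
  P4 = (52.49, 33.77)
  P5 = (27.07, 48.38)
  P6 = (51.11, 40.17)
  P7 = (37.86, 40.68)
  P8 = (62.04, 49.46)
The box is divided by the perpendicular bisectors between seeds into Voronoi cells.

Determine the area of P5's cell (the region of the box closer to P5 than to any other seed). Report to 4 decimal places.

Area of P5's cell: 2024.7246

1. box [0,69]×[0,82]: [(0, 0) (69, 0) (69, 82) (0, 82)]
2. ⊥bis P5·P0 via (46.165,61.65): [(0, 0) (69, 0) (69, 28.7913) (32.0228, 82) (0, 82)]  |A|=4674.2476
3. ⊥bis P5·P1 via (42.625,29.92): [(0, 0) (7.1172, 0) (58.7646, 43.5197) (32.0228, 82) (0, 82)]  |A|=3180.3413
4. ⊥bis P5·P2 via (40.5,62.96): [(0, 0) (7.1172, 0) (58.7646, 43.5197) (53.7121, 50.79) (19.8296, 82) (0, 82)]  |A|=2990.0659
5. ⊥bis P5·P3 via (45.85,41.485): [(0, 0) (7.1172, 0) (41.1466, 28.6742) (50.3898, 53.8502) (19.8296, 82) (0, 82)]  |A|=2832.5551
6. ⊥bis P5·P4 via (39.78,41.075): [(0, 0) (7.1172, 0) (24.6761, 14.7957) (48.2535, 55.8181) (19.8296, 82) (0, 82)]  |A|=2622.3491
7. ⊥bis P5·P6 via (39.09,44.275): [(0, 0) (7.1172, 0) (24.6761, 14.7957) (35.3866, 33.4309) (44.2816, 59.4767) (19.8296, 82) (0, 82)]  |A|=2554.3516
8. ⊥bis P5·P7 via (32.465,44.53): [(0, 0) (0.6873, 0) (43.5875, 60.116) (19.8296, 82) (0, 82)]  |A|=2024.7246
9. ⊥bis P5·P8 via (44.555,48.92): [(0, 0) (0.6873, 0) (43.5875, 60.116) (19.8296, 82) (0, 82)]  |A|=2024.7246
10. canonical 5-gon: [(0, 0) (0.6873, 0) (43.5875, 60.116) (19.8296, 82) (0, 82)]
11. shoelace: 2024.7246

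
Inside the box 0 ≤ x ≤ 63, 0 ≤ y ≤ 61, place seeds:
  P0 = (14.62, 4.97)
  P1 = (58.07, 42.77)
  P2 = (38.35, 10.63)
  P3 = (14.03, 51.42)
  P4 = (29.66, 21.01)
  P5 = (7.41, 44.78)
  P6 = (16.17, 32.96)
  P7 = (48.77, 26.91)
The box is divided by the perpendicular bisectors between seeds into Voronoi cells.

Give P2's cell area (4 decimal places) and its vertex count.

Area of P2's cell: 513.0292 (5 vertices)

1. box [0,63]×[0,61]: [(0, 0) (63, 0) (63, 61) (0, 61)]
2. ⊥bis P2·P0 via (26.485,7.8): [(28.3454, 0) (63, 0) (63, 61) (13.7959, 61)]  |A|=2557.689
3. ⊥bis P2·P1 via (48.21,26.7): [(17.4798, 45.555) (28.3454, 0) (63, 0) (63, 17.6254)]  |A|=1190.4993
4. ⊥bis P2·P3 via (26.19,31.025): [(33.7828, 35.552) (21.5984, 28.2874) (28.3454, 0) (63, 0) (63, 17.6254)]  |A|=1070.3415
5. ⊥bis P2·P4 via (34.005,15.82): [(47.5123, 27.1281) (26.1422, 9.2373) (28.3454, 0) (63, 0) (63, 17.6254)]  |A|=724.9553
6. ⊥bis P2·P5 via (22.88,27.705): [(47.5123, 27.1281) (26.1422, 9.2373) (28.3454, 0) (63, 0) (63, 17.6254)]  |A|=724.9553
7. ⊥bis P2·P6 via (27.26,21.795): [(47.5123, 27.1281) (26.1422, 9.2373) (28.3454, 0) (63, 0) (63, 17.6254)]  |A|=724.9553
8. ⊥bis P2·P7 via (43.56,18.77): [(40.1419, 20.9577) (26.1422, 9.2373) (28.3454, 0) (63, 0) (63, 6.3274)]  |A|=513.0292
9. canonical 5-gon: [(40.1419, 20.9577) (26.1422, 9.2373) (28.3454, 0) (63, 0) (63, 6.3274)]
10. shoelace: 513.0292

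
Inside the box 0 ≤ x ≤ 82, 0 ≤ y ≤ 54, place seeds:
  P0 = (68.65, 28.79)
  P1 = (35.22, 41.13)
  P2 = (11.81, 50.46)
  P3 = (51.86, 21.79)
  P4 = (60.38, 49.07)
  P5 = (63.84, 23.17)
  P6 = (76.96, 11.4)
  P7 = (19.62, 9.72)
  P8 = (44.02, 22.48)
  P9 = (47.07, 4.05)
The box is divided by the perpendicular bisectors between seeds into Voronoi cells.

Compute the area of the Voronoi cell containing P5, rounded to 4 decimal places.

1. box [0,82]×[0,54]: [(0, 0) (82, 0) (82, 54) (0, 54)]
2. ⊥bis P5·P0 via (66.245,25.98): [(0, 0) (82, 0) (82, 12.4957) (33.5065, 54) (0, 54)]  |A|=3421.6556
3. ⊥bis P5·P1 via (49.53,32.15): [(29.3548, 0) (82, 0) (82, 12.4957) (52.8516, 37.4431)]  |A|=1167.7141
4. ⊥bis P5·P2 via (37.825,36.815): [(29.3548, 0) (82, 0) (82, 12.4957) (52.8516, 37.4431)]  |A|=1167.7141
5. ⊥bis P5·P3 via (57.85,22.48): [(60.4395, 0) (82, 0) (82, 12.4957) (56.4845, 34.3337)]  |A|=529.5427
6. ⊥bis P5·P4 via (62.11,36.12): [(60.4395, 0) (82, 0) (82, 12.4957) (56.4845, 34.3337)]  |A|=529.5427
7. ⊥bis P5·P6 via (70.4,17.285): [(59.8084, 5.4786) (73.0078, 20.1919) (56.4845, 34.3337)]  |A|=214.8873
8. ⊥bis P5·P7 via (41.73,16.445): [(59.8084, 5.4786) (73.0078, 20.1919) (56.4845, 34.3337)]  |A|=214.8873
9. ⊥bis P5·P8 via (53.93,22.825): [(59.8084, 5.4786) (73.0078, 20.1919) (56.4845, 34.3337)]  |A|=214.8873
10. ⊥bis P5·P9 via (55.455,13.61): [(59.2558, 10.2764) (61.9738, 7.8924) (73.0078, 20.1919) (56.4845, 34.3337)]  |A|=209.0257
11. canonical 4-gon: [(59.2558, 10.2764) (61.9738, 7.8924) (73.0078, 20.1919) (56.4845, 34.3337)]
12. shoelace: 209.0257

Area of P5's cell: 209.0257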